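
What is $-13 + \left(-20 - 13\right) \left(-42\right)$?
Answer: $1373$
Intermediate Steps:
$-13 + \left(-20 - 13\right) \left(-42\right) = -13 - -1386 = -13 + 1386 = 1373$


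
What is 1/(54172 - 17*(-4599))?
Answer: 1/132355 ≈ 7.5554e-6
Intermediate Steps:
1/(54172 - 17*(-4599)) = 1/(54172 + 78183) = 1/132355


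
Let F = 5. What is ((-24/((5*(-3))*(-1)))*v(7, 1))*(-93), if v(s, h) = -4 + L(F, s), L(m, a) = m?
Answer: 744/5 ≈ 148.80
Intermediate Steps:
v(s, h) = 1 (v(s, h) = -4 + 5 = 1)
((-24/((5*(-3))*(-1)))*v(7, 1))*(-93) = (-24/((5*(-3))*(-1))*1)*(-93) = (-24/((-15*(-1)))*1)*(-93) = (-24/15*1)*(-93) = (-24*1/15*1)*(-93) = -8/5*1*(-93) = -8/5*(-93) = 744/5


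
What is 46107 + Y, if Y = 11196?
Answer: 57303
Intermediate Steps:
46107 + Y = 46107 + 11196 = 57303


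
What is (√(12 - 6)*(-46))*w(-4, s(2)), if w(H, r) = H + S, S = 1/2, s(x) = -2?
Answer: 161*√6 ≈ 394.37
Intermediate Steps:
S = ½ ≈ 0.50000
w(H, r) = ½ + H (w(H, r) = H + ½ = ½ + H)
(√(12 - 6)*(-46))*w(-4, s(2)) = (√(12 - 6)*(-46))*(½ - 4) = (√6*(-46))*(-7/2) = -46*√6*(-7/2) = 161*√6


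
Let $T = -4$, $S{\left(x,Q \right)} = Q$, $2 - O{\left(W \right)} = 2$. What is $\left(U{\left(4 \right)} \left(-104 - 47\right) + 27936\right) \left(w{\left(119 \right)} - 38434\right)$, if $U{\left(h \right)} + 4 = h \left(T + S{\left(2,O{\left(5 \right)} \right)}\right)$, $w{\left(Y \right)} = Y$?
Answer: $-1186079140$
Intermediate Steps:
$O{\left(W \right)} = 0$ ($O{\left(W \right)} = 2 - 2 = 0$)
$U{\left(h \right)} = -4 - 4 h$ ($U{\left(h \right)} = -4 + h \left(-4 + 0\right) = -4 + h \left(-4\right) = -4 - 4 h$)
$\left(U{\left(4 \right)} \left(-104 - 47\right) + 27936\right) \left(w{\left(119 \right)} - 38434\right) = \left(\left(-4 - 16\right) \left(-104 - 47\right) + 27936\right) \left(119 - 38434\right) = \left(\left(-4 - 16\right) \left(-151\right) + 27936\right) \left(-38315\right) = \left(\left(-20\right) \left(-151\right) + 27936\right) \left(-38315\right) = \left(3020 + 27936\right) \left(-38315\right) = 30956 \left(-38315\right) = -1186079140$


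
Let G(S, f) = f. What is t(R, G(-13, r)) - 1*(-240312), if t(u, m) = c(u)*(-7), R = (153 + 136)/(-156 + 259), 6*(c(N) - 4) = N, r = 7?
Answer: 148493489/618 ≈ 2.4028e+5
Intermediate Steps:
c(N) = 4 + N/6
R = 289/103 ≈ 2.8058
t(u, m) = -28 - 7*u/6 (t(u, m) = (4 + u/6)*(-7) = -28 - 7*u/6)
t(R, G(-13, r)) - 1*(-240312) = (-28 - 7/6*289/103) - 1*(-240312) = (-28 - 2023/618) + 240312 = -19327/618 + 240312 = 148493489/618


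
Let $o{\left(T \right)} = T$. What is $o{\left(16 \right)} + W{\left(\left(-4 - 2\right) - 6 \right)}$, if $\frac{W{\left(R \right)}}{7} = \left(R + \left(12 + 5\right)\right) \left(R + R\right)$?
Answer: $-824$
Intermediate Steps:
$W{\left(R \right)} = 14 R \left(17 + R\right)$ ($W{\left(R \right)} = 7 \left(R + \left(12 + 5\right)\right) \left(R + R\right) = 7 \left(R + 17\right) 2 R = 7 \left(17 + R\right) 2 R = 7 \cdot 2 R \left(17 + R\right) = 14 R \left(17 + R\right)$)
$o{\left(16 \right)} + W{\left(\left(-4 - 2\right) - 6 \right)} = 16 + 14 \left(\left(-4 - 2\right) - 6\right) \left(17 - 12\right) = 16 + 14 \left(-6 - 6\right) \left(17 - 12\right) = 16 + 14 \left(-12\right) \left(17 - 12\right) = 16 + 14 \left(-12\right) 5 = 16 - 840 = -824$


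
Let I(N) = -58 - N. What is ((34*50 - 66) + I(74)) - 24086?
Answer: -22584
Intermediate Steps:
((34*50 - 66) + I(74)) - 24086 = ((34*50 - 66) + (-58 - 1*74)) - 24086 = ((1700 - 66) + (-58 - 74)) - 24086 = (1634 - 132) - 24086 = 1502 - 24086 = -22584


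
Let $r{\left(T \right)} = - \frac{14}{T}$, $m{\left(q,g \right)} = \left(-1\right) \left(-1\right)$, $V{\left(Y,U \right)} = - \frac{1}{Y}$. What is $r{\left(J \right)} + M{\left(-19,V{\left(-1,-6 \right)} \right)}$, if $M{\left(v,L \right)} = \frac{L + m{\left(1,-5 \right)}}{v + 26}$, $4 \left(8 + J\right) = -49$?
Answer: $\frac{554}{567} \approx 0.97707$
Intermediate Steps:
$J = - \frac{81}{4}$ ($J = -8 + \frac{1}{4} \left(-49\right) = -8 - \frac{49}{4} = - \frac{81}{4} \approx -20.25$)
$m{\left(q,g \right)} = 1$
$M{\left(v,L \right)} = \frac{1 + L}{26 + v}$ ($M{\left(v,L \right)} = \frac{L + 1}{v + 26} = \frac{1 + L}{26 + v}$)
$r{\left(J \right)} + M{\left(-19,V{\left(-1,-6 \right)} \right)} = - \frac{14}{- \frac{81}{4}} + \frac{1 - \frac{1}{-1}}{26 - 19} = \left(-14\right) \left(- \frac{4}{81}\right) + \frac{1 - -1}{7} = \frac{56}{81} + \frac{1 + 1}{7} = \frac{56}{81} + \frac{1}{7} \cdot 2 = \frac{56}{81} + \frac{2}{7} = \frac{554}{567}$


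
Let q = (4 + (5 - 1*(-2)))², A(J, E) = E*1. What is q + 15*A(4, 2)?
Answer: 151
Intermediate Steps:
A(J, E) = E
q = 121 (q = (4 + (5 + 2))² = (4 + 7)² = 11² = 121)
q + 15*A(4, 2) = 121 + 15*2 = 121 + 30 = 151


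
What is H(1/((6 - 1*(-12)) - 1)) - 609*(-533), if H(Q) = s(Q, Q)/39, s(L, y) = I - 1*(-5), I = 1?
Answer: 4219763/13 ≈ 3.2460e+5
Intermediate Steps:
s(L, y) = 6 (s(L, y) = 1 - 1*(-5) = 1 + 5 = 6)
H(Q) = 2/13 (H(Q) = 6/39 = 6*(1/39) = 2/13)
H(1/((6 - 1*(-12)) - 1)) - 609*(-533) = 2/13 - 609*(-533) = 2/13 + 324597 = 4219763/13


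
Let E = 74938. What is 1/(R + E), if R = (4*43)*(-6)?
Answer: 1/73906 ≈ 1.3531e-5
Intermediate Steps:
R = -1032 (R = 172*(-6) = -1032)
1/(R + E) = 1/(-1032 + 74938) = 1/73906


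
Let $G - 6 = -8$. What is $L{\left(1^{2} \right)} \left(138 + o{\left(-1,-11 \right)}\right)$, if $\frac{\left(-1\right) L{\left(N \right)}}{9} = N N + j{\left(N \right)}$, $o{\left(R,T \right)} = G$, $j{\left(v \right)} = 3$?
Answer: $-4896$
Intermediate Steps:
$G = -2$ ($G = 6 - 8 = -2$)
$o{\left(R,T \right)} = -2$
$L{\left(N \right)} = -27 - 9 N^{2}$ ($L{\left(N \right)} = - 9 \left(N N + 3\right) = - 9 \left(N^{2} + 3\right) = - 9 \left(3 + N^{2}\right) = -27 - 9 N^{2}$)
$L{\left(1^{2} \right)} \left(138 + o{\left(-1,-11 \right)}\right) = \left(-27 - 9 \left(1^{2}\right)^{2}\right) \left(138 - 2\right) = \left(-27 - 9 \cdot 1^{2}\right) 136 = \left(-27 - 9\right) 136 = \left(-36\right) 136 = -4896$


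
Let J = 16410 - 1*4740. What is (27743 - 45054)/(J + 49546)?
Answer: -17311/61216 ≈ -0.28279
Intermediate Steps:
J = 11670 (J = 16410 - 4740 = 11670)
(27743 - 45054)/(J + 49546) = (27743 - 45054)/(11670 + 49546) = -17311/61216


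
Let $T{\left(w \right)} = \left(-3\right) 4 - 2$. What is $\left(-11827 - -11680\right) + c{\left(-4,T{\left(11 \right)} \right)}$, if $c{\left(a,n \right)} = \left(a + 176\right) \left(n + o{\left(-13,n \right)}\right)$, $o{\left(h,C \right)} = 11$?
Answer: $-663$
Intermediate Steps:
$T{\left(w \right)} = -14$ ($T{\left(w \right)} = -12 - 2 = -14$)
$c{\left(a,n \right)} = \left(11 + n\right) \left(176 + a\right)$ ($c{\left(a,n \right)} = \left(a + 176\right) \left(n + 11\right) = \left(176 + a\right) \left(11 + n\right) = \left(11 + n\right) \left(176 + a\right)$)
$\left(-11827 - -11680\right) + c{\left(-4,T{\left(11 \right)} \right)} = \left(-11827 - -11680\right) + \left(1936 + 11 \left(-4\right) + 176 \left(-14\right) - -56\right) = \left(-11827 + 11680\right) + \left(1936 - 44 - 2464 + 56\right) = -147 - 516 = -663$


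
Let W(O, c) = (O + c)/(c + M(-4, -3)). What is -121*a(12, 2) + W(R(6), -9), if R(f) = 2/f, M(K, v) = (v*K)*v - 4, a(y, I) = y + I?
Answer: -248992/147 ≈ -1693.8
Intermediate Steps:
a(y, I) = I + y
M(K, v) = -4 + K*v² (M(K, v) = (K*v)*v - 4 = K*v² - 4 = -4 + K*v²)
W(O, c) = (O + c)/(-40 + c) (W(O, c) = (O + c)/(c + (-4 - 4*(-3)²)) = (O + c)/(c + (-4 - 4*9)) = (O + c)/(c + (-4 - 36)) = (O + c)/(c - 40) = (O + c)/(-40 + c))
-121*a(12, 2) + W(R(6), -9) = -121*(2 + 12) + (2/6 - 9)/(-40 - 9) = -121*14 + (2*(⅙) - 9)/(-49) = -1694 - (⅓ - 9)/49 = -1694 - 1/49*(-26/3) = -1694 + 26/147 = -248992/147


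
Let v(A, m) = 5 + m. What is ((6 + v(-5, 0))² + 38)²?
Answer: 25281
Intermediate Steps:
((6 + v(-5, 0))² + 38)² = ((6 + (5 + 0))² + 38)² = ((6 + 5)² + 38)² = (11² + 38)² = (121 + 38)² = 159² = 25281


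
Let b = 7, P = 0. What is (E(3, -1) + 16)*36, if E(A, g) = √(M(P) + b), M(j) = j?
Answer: 576 + 36*√7 ≈ 671.25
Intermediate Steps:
E(A, g) = √7 (E(A, g) = √(0 + 7) = √7)
(E(3, -1) + 16)*36 = (√7 + 16)*36 = (16 + √7)*36 = 576 + 36*√7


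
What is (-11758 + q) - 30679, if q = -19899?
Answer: -62336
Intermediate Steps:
(-11758 + q) - 30679 = (-11758 - 19899) - 30679 = -31657 - 30679 = -62336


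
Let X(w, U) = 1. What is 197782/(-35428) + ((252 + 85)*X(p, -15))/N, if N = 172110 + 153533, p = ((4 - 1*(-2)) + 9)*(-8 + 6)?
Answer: -32197192295/5768440102 ≈ -5.5816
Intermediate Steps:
p = -30 (p = ((4 + 2) + 9)*(-2) = (6 + 9)*(-2) = 15*(-2) = -30)
N = 325643
197782/(-35428) + ((252 + 85)*X(p, -15))/N = 197782/(-35428) + ((252 + 85)*1)/325643 = 197782*(-1/35428) + (337*1)*(1/325643) = -98891/17714 + 337*(1/325643) = -98891/17714 + 337/325643 = -32197192295/5768440102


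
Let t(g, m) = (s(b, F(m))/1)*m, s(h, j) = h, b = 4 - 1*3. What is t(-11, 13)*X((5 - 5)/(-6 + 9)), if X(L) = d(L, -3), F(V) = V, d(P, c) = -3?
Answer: -39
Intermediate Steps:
b = 1 (b = 4 - 3 = 1)
X(L) = -3
t(g, m) = m (t(g, m) = (1/1)*m = (1*1)*m = 1*m = m)
t(-11, 13)*X((5 - 5)/(-6 + 9)) = 13*(-3) = -39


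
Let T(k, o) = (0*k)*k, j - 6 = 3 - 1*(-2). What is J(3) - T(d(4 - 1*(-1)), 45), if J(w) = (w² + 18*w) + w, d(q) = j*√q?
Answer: 66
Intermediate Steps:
j = 11 (j = 6 + (3 - 1*(-2)) = 6 + (3 + 2) = 6 + 5 = 11)
d(q) = 11*√q
J(w) = w² + 19*w
T(k, o) = 0 (T(k, o) = 0*k = 0)
J(3) - T(d(4 - 1*(-1)), 45) = 3*(19 + 3) - 1*0 = 3*22 + 0 = 66 + 0 = 66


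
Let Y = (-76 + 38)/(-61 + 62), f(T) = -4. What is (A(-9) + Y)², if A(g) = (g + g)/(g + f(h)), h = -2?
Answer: 226576/169 ≈ 1340.7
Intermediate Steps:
A(g) = 2*g/(-4 + g) (A(g) = (g + g)/(g - 4) = (2*g)/(-4 + g) = 2*g/(-4 + g))
Y = -38 (Y = -38/1 = -38*1 = -38)
(A(-9) + Y)² = (2*(-9)/(-4 - 9) - 38)² = (2*(-9)/(-13) - 38)² = (2*(-9)*(-1/13) - 38)² = (18/13 - 38)² = (-476/13)² = 226576/169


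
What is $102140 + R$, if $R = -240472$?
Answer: $-138332$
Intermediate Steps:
$102140 + R = 102140 - 240472 = -138332$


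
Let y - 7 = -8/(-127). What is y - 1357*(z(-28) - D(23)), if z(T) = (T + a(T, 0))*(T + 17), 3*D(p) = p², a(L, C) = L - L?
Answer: -68071214/381 ≈ -1.7866e+5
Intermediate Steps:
a(L, C) = 0
D(p) = p²/3
y = 897/127 (y = 7 - 8/(-127) = 7 - 1/127*(-8) = 7 + 8/127 = 897/127 ≈ 7.0630)
z(T) = T*(17 + T) (z(T) = (T + 0)*(T + 17) = T*(17 + T))
y - 1357*(z(-28) - D(23)) = 897/127 - 1357*(-28*(17 - 28) - 23²/3) = 897/127 - 1357*(-28*(-11) - 529/3) = 897/127 - 1357*(308 - 1*529/3) = 897/127 - 1357*(308 - 529/3) = 897/127 - 1357*395/3 = 897/127 - 536015/3 = -68071214/381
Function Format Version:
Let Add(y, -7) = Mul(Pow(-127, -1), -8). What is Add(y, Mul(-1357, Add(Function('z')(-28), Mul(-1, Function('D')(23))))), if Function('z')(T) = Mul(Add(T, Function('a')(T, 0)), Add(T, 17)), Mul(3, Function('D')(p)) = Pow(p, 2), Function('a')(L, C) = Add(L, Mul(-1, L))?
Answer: Rational(-68071214, 381) ≈ -1.7866e+5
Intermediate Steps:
Function('a')(L, C) = 0
Function('D')(p) = Mul(Rational(1, 3), Pow(p, 2))
y = Rational(897, 127) (y = Add(7, Mul(Pow(-127, -1), -8)) = Add(7, Mul(Rational(-1, 127), -8)) = Add(7, Rational(8, 127)) = Rational(897, 127) ≈ 7.0630)
Function('z')(T) = Mul(T, Add(17, T)) (Function('z')(T) = Mul(Add(T, 0), Add(T, 17)) = Mul(T, Add(17, T)))
Add(y, Mul(-1357, Add(Function('z')(-28), Mul(-1, Function('D')(23))))) = Add(Rational(897, 127), Mul(-1357, Add(Mul(-28, Add(17, -28)), Mul(-1, Mul(Rational(1, 3), Pow(23, 2)))))) = Add(Rational(897, 127), Mul(-1357, Add(Mul(-28, -11), Mul(-1, Mul(Rational(1, 3), 529))))) = Add(Rational(897, 127), Mul(-1357, Add(308, Mul(-1, Rational(529, 3))))) = Add(Rational(897, 127), Mul(-1357, Add(308, Rational(-529, 3)))) = Add(Rational(897, 127), Mul(-1357, Rational(395, 3))) = Add(Rational(897, 127), Rational(-536015, 3)) = Rational(-68071214, 381)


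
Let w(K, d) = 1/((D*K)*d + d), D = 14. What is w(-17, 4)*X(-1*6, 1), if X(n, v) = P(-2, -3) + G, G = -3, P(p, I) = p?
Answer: 5/948 ≈ 0.0052743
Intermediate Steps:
w(K, d) = 1/(d + 14*K*d) (w(K, d) = 1/((14*K)*d + d) = 1/(14*K*d + d) = 1/(d + 14*K*d))
X(n, v) = -5 (X(n, v) = -2 - 3 = -5)
w(-17, 4)*X(-1*6, 1) = (1/(4*(1 + 14*(-17))))*(-5) = (1/(4*(1 - 238)))*(-5) = ((¼)/(-237))*(-5) = ((¼)*(-1/237))*(-5) = -1/948*(-5) = 5/948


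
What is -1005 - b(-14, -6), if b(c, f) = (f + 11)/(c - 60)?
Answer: -74365/74 ≈ -1004.9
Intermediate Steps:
b(c, f) = (11 + f)/(-60 + c)
-1005 - b(-14, -6) = -1005 - (11 - 6)/(-60 - 14) = -1005 - 5/(-74) = -1005 - (-1)*5/74 = -1005 - 1*(-5/74) = -1005 + 5/74 = -74365/74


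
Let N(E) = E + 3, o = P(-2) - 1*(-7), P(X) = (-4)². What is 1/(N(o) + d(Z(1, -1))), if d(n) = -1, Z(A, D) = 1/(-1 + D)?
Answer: 1/25 ≈ 0.040000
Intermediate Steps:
P(X) = 16
o = 23 (o = 16 - 1*(-7) = 16 + 7 = 23)
N(E) = 3 + E
1/(N(o) + d(Z(1, -1))) = 1/((3 + 23) - 1) = 1/(26 - 1) = 1/25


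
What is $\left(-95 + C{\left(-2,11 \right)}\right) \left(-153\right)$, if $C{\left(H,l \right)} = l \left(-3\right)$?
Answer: $19584$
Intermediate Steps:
$C{\left(H,l \right)} = - 3 l$
$\left(-95 + C{\left(-2,11 \right)}\right) \left(-153\right) = \left(-95 - 33\right) \left(-153\right) = \left(-128\right) \left(-153\right) = 19584$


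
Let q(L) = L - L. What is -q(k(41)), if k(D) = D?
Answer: 0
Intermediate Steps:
q(L) = 0
-q(k(41)) = -1*0 = 0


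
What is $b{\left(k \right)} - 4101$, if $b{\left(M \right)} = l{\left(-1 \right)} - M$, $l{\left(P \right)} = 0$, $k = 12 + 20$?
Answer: $-4133$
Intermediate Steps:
$k = 32$
$b{\left(M \right)} = - M$ ($b{\left(M \right)} = 0 - M = - M$)
$b{\left(k \right)} - 4101 = \left(-1\right) 32 - 4101 = -32 - 4101 = -4133$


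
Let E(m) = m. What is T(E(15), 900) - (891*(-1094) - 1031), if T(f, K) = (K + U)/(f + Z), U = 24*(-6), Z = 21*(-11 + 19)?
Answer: 59523137/61 ≈ 9.7579e+5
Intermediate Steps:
Z = 168 (Z = 21*8 = 168)
U = -144
T(f, K) = (-144 + K)/(168 + f) (T(f, K) = (K - 144)/(f + 168) = (-144 + K)/(168 + f))
T(E(15), 900) - (891*(-1094) - 1031) = (-144 + 900)/(168 + 15) - (891*(-1094) - 1031) = 756/183 - (-974754 - 1031) = (1/183)*756 - 1*(-975785) = 252/61 + 975785 = 59523137/61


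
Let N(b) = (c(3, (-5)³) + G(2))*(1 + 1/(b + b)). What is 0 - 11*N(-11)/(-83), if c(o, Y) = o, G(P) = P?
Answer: 105/166 ≈ 0.63253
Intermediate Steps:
N(b) = 5 + 5/(2*b) (N(b) = (3 + 2)*(1 + 1/(b + b)) = 5*(1 + 1/(2*b)) = 5 + 5/(2*b))
0 - 11*N(-11)/(-83) = 0 - 11*(5 + (5/2)/(-11))/(-83) = 0 - 11*(5 + (5/2)*(-1/11))*(-1)/83 = 0 - 11*(5 - 5/22)*(-1)/83 = 0 - 105*(-1)/(2*83) = 0 - 11*(-105/1826) = 0 + 105/166 = 105/166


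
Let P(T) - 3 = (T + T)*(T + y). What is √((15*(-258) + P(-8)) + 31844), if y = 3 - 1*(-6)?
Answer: √27961 ≈ 167.22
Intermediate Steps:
y = 9 (y = 3 + 6 = 9)
P(T) = 3 + 2*T*(9 + T) (P(T) = 3 + (T + T)*(T + 9) = 3 + (2*T)*(9 + T) = 3 + 2*T*(9 + T))
√((15*(-258) + P(-8)) + 31844) = √((15*(-258) + (3 + 2*(-8)² + 18*(-8))) + 31844) = √((-3870 + (3 + 2*64 - 144)) + 31844) = √((-3870 + (3 + 128 - 144)) + 31844) = √((-3870 - 13) + 31844) = √(-3883 + 31844) = √27961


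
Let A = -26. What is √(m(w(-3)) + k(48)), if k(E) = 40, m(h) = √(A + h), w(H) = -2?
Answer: √(40 + 2*I*√7) ≈ 6.3383 + 0.41742*I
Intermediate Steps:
m(h) = √(-26 + h)
√(m(w(-3)) + k(48)) = √(√(-26 - 2) + 40) = √(√(-28) + 40) = √(2*I*√7 + 40) = √(40 + 2*I*√7)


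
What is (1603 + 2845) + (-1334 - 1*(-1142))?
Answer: 4256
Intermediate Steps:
(1603 + 2845) + (-1334 - 1*(-1142)) = 4448 + (-1334 + 1142) = 4448 - 192 = 4256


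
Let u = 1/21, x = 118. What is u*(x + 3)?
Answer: 121/21 ≈ 5.7619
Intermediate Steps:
u = 1/21 ≈ 0.047619
u*(x + 3) = (118 + 3)/21 = (1/21)*121 = 121/21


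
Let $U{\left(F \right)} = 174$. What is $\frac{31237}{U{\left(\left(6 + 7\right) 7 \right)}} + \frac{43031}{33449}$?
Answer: $\frac{1052333807}{5820126} \approx 180.81$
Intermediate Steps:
$\frac{31237}{U{\left(\left(6 + 7\right) 7 \right)}} + \frac{43031}{33449} = \frac{31237}{174} + \frac{43031}{33449} = \frac{1052333807}{5820126}$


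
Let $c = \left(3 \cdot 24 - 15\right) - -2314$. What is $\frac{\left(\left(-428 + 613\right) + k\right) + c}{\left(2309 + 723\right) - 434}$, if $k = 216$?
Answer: $\frac{462}{433} \approx 1.067$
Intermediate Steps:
$c = 2371$ ($c = \left(72 - 15\right) + 2314 = 57 + 2314 = 2371$)
$\frac{\left(\left(-428 + 613\right) + k\right) + c}{\left(2309 + 723\right) - 434} = \frac{\left(\left(-428 + 613\right) + 216\right) + 2371}{\left(2309 + 723\right) - 434} = \frac{\left(185 + 216\right) + 2371}{3032 - 434} = \frac{401 + 2371}{2598} = 2772 \cdot \frac{1}{2598} = \frac{462}{433}$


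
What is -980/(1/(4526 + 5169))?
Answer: -9501100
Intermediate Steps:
-980/(1/(4526 + 5169)) = -980/(1/9695) = -980/1/9695 = -980*9695 = -9501100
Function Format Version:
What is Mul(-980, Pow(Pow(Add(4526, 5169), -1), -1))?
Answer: -9501100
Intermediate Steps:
Mul(-980, Pow(Pow(Add(4526, 5169), -1), -1)) = Mul(-980, Pow(Pow(9695, -1), -1)) = Mul(-980, Pow(Rational(1, 9695), -1)) = Mul(-980, 9695) = -9501100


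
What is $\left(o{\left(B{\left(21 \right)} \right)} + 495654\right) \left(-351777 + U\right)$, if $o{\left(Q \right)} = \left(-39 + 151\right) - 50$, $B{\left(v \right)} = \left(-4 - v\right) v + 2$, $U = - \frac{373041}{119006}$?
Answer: $- \frac{10376314101912174}{59503} \approx -1.7438 \cdot 10^{11}$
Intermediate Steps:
$U = - \frac{373041}{119006}$ ($U = \left(-373041\right) \frac{1}{119006} = - \frac{373041}{119006} \approx -3.1346$)
$B{\left(v \right)} = 2 + v \left(-4 - v\right)$ ($B{\left(v \right)} = v \left(-4 - v\right) + 2 = 2 + v \left(-4 - v\right)$)
$o{\left(Q \right)} = 62$ ($o{\left(Q \right)} = 112 - 50 = 62$)
$\left(o{\left(B{\left(21 \right)} \right)} + 495654\right) \left(-351777 + U\right) = \left(62 + 495654\right) \left(-351777 - \frac{373041}{119006}\right) = 495716 \left(- \frac{41863946703}{119006}\right) = - \frac{10376314101912174}{59503}$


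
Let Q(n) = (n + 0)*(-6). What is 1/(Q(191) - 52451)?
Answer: -1/53597 ≈ -1.8658e-5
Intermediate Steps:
Q(n) = -6*n (Q(n) = n*(-6) = -6*n)
1/(Q(191) - 52451) = 1/(-6*191 - 52451) = 1/(-1146 - 52451) = 1/(-53597) = -1/53597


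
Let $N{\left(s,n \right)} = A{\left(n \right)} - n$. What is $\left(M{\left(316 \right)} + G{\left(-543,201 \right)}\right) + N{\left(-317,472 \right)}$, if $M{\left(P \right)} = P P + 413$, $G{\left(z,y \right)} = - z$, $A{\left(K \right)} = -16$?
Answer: $100324$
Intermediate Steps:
$N{\left(s,n \right)} = -16 - n$
$M{\left(P \right)} = 413 + P^{2}$ ($M{\left(P \right)} = P^{2} + 413 = 413 + P^{2}$)
$\left(M{\left(316 \right)} + G{\left(-543,201 \right)}\right) + N{\left(-317,472 \right)} = \left(\left(413 + 316^{2}\right) - -543\right) - 488 = \left(\left(413 + 99856\right) + 543\right) - 488 = \left(100269 + 543\right) - 488 = 100812 - 488 = 100324$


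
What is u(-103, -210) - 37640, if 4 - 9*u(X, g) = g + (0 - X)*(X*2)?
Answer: -105776/3 ≈ -35259.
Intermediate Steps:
u(X, g) = 4/9 - g/9 + 2*X²/9 (u(X, g) = 4/9 - (g + (0 - X)*(X*2))/9 = 4/9 - (g + (-X)*(2*X))/9 = 4/9 - (g - 2*X²)/9 = 4/9 + (-g/9 + 2*X²/9) = 4/9 - g/9 + 2*X²/9)
u(-103, -210) - 37640 = (4/9 - ⅑*(-210) + (2/9)*(-103)²) - 37640 = (4/9 + 70/3 + (2/9)*10609) - 37640 = (4/9 + 70/3 + 21218/9) - 37640 = 7144/3 - 37640 = -105776/3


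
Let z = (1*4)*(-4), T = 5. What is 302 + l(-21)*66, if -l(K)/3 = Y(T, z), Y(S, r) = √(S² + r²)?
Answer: 302 - 198*√281 ≈ -3017.1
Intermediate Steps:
z = -16 (z = 4*(-4) = -16)
l(K) = -3*√281 (l(K) = -3*√(5² + (-16)²) = -3*√(25 + 256) = -3*√281)
302 + l(-21)*66 = 302 - 3*√281*66 = 302 - 198*√281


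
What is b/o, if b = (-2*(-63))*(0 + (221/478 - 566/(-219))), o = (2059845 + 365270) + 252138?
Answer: 6697887/46710033091 ≈ 0.00014339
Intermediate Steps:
o = 2677253 (o = 2425115 + 252138 = 2677253)
b = 6697887/17447 (b = 126*(0 + (221*(1/478) - 566*(-1/219))) = 126*(0 + (221/478 + 566/219)) = 126*(0 + 318947/104682) = 126*(318947/104682) = 6697887/17447 ≈ 383.90)
b/o = (6697887/17447)/2677253 = (6697887/17447)*(1/2677253) = 6697887/46710033091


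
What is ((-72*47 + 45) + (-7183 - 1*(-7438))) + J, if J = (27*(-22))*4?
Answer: -5460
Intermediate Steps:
J = -2376 (J = -594*4 = -2376)
((-72*47 + 45) + (-7183 - 1*(-7438))) + J = ((-72*47 + 45) + (-7183 - 1*(-7438))) - 2376 = ((-3384 + 45) + (-7183 + 7438)) - 2376 = (-3339 + 255) - 2376 = -3084 - 2376 = -5460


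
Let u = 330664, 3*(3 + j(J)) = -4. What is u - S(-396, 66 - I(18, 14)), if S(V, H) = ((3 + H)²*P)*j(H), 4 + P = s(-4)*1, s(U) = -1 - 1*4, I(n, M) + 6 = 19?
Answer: 208360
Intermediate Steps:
I(n, M) = 13 (I(n, M) = -6 + 19 = 13)
j(J) = -13/3 (j(J) = -3 + (⅓)*(-4) = -3 - 4/3 = -13/3)
s(U) = -5 (s(U) = -1 - 4 = -5)
P = -9 (P = -4 - 5*1 = -4 - 5 = -9)
S(V, H) = 39*(3 + H)² (S(V, H) = ((3 + H)²*(-9))*(-13/3) = -9*(3 + H)²*(-13/3) = 39*(3 + H)²)
u - S(-396, 66 - I(18, 14)) = 330664 - 39*(3 + (66 - 1*13))² = 330664 - 39*(3 + (66 - 13))² = 330664 - 39*(3 + 53)² = 330664 - 39*56² = 330664 - 39*3136 = 330664 - 1*122304 = 330664 - 122304 = 208360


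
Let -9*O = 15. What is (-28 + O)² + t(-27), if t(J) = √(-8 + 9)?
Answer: 7930/9 ≈ 881.11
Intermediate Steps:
O = -5/3 (O = -⅑*15 = -5/3 ≈ -1.6667)
t(J) = 1 (t(J) = √1 = 1)
(-28 + O)² + t(-27) = (-28 - 5/3)² + 1 = (-89/3)² + 1 = 7921/9 + 1 = 7930/9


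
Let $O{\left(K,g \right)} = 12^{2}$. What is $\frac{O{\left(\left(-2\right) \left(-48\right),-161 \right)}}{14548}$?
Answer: $\frac{36}{3637} \approx 0.0098983$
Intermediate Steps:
$O{\left(K,g \right)} = 144$
$\frac{O{\left(\left(-2\right) \left(-48\right),-161 \right)}}{14548} = \frac{144}{14548} = 144 \cdot \frac{1}{14548} = \frac{36}{3637}$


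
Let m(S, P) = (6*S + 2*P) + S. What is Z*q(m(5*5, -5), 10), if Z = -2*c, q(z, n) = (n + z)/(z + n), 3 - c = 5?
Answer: 4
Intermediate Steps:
m(S, P) = 2*P + 7*S (m(S, P) = (2*P + 6*S) + S = 2*P + 7*S)
c = -2 (c = 3 - 1*5 = 3 - 5 = -2)
q(z, n) = 1 (q(z, n) = (n + z)/(n + z) = 1)
Z = 4 (Z = -2*(-2) = 4)
Z*q(m(5*5, -5), 10) = 4*1 = 4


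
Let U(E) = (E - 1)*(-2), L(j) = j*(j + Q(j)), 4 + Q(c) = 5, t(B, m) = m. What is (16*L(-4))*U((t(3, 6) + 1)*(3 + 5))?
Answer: -21120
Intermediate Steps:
Q(c) = 1 (Q(c) = -4 + 5 = 1)
L(j) = j*(1 + j) (L(j) = j*(j + 1) = j*(1 + j))
U(E) = 2 - 2*E (U(E) = (-1 + E)*(-2) = 2 - 2*E)
(16*L(-4))*U((t(3, 6) + 1)*(3 + 5)) = (16*(-4*(1 - 4)))*(2 - 2*(6 + 1)*(3 + 5)) = (16*(-4*(-3)))*(2 - 14*8) = (16*12)*(2 - 2*56) = 192*(2 - 112) = 192*(-110) = -21120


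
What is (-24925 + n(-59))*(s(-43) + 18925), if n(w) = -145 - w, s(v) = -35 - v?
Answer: -473533263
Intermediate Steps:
(-24925 + n(-59))*(s(-43) + 18925) = (-24925 + (-145 - 1*(-59)))*((-35 - 1*(-43)) + 18925) = (-24925 + (-145 + 59))*((-35 + 43) + 18925) = (-24925 - 86)*(8 + 18925) = -25011*18933 = -473533263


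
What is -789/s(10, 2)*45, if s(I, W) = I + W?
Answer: -11835/4 ≈ -2958.8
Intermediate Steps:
-789/s(10, 2)*45 = -789/(10 + 2)*45 = -789/12*45 = -789*1/12*45 = -263/4*45 = -11835/4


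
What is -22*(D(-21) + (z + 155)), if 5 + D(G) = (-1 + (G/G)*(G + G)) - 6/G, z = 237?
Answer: -53020/7 ≈ -7574.3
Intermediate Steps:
D(G) = -6 - 6/G + 2*G (D(G) = -5 + ((-1 + (G/G)*(G + G)) - 6/G) = -5 + ((-1 + 1*(2*G)) - 6/G) = -5 + ((-1 + 2*G) - 6/G) = -5 + (-1 - 6/G + 2*G) = -6 - 6/G + 2*G)
-22*(D(-21) + (z + 155)) = -22*((-6 - 6/(-21) + 2*(-21)) + (237 + 155)) = -22*((-6 - 6*(-1/21) - 42) + 392) = -22*((-6 + 2/7 - 42) + 392) = -22*(-334/7 + 392) = -22*2410/7 = -53020/7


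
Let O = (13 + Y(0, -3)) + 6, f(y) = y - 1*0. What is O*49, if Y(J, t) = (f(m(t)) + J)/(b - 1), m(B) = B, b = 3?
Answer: 1715/2 ≈ 857.50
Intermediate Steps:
f(y) = y (f(y) = y + 0 = y)
Y(J, t) = J/2 + t/2 (Y(J, t) = (t + J)/(3 - 1) = (J + t)/2 = (J + t)*(½) = J/2 + t/2)
O = 35/2 (O = (13 + ((½)*0 + (½)*(-3))) + 6 = (13 + (0 - 3/2)) + 6 = (13 - 3/2) + 6 = 23/2 + 6 = 35/2 ≈ 17.500)
O*49 = (35/2)*49 = 1715/2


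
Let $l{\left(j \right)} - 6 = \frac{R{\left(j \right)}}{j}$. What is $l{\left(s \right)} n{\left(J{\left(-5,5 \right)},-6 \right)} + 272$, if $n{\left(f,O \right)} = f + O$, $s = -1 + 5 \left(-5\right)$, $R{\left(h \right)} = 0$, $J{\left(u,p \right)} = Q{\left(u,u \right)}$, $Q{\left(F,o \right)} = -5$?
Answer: $206$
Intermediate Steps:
$J{\left(u,p \right)} = -5$
$s = -26$ ($s = -1 - 25 = -26$)
$l{\left(j \right)} = 6$ ($l{\left(j \right)} = 6 + \frac{0}{j} = 6 + 0 = 6$)
$n{\left(f,O \right)} = O + f$
$l{\left(s \right)} n{\left(J{\left(-5,5 \right)},-6 \right)} + 272 = 6 \left(-6 - 5\right) + 272 = 6 \left(-11\right) + 272 = -66 + 272 = 206$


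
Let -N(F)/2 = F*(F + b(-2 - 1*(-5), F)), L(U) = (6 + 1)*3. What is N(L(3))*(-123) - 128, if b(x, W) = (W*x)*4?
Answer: 1410190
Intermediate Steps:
b(x, W) = 4*W*x
L(U) = 21 (L(U) = 7*3 = 21)
N(F) = -26*F² (N(F) = -2*F*(F + 4*F*(-2 - 1*(-5))) = -2*F*(F + 4*F*(-2 + 5)) = -2*F*(F + 4*F*3) = -2*F*(F + 12*F) = -2*F*13*F = -26*F²)
N(L(3))*(-123) - 128 = -26*21²*(-123) - 128 = -26*441*(-123) - 128 = -11466*(-123) - 128 = 1410318 - 128 = 1410190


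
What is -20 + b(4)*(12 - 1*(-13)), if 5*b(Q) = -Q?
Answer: -40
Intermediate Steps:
b(Q) = -Q/5 (b(Q) = (-Q)/5 = -Q/5)
-20 + b(4)*(12 - 1*(-13)) = -20 + (-⅕*4)*(12 - 1*(-13)) = -20 - 4*(12 + 13)/5 = -20 - ⅘*25 = -20 - 20 = -40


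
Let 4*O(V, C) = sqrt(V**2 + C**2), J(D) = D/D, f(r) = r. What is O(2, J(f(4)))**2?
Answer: 5/16 ≈ 0.31250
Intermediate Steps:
J(D) = 1
O(V, C) = sqrt(C**2 + V**2)/4 (O(V, C) = sqrt(V**2 + C**2)/4 = sqrt(C**2 + V**2)/4)
O(2, J(f(4)))**2 = (sqrt(1**2 + 2**2)/4)**2 = (sqrt(1 + 4)/4)**2 = (sqrt(5)/4)**2 = 5/16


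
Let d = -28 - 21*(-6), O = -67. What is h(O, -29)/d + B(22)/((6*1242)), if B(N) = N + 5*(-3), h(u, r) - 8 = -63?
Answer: -204587/365148 ≈ -0.56029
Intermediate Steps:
d = 98 (d = -28 + 126 = 98)
h(u, r) = -55 (h(u, r) = 8 - 63 = -55)
B(N) = -15 + N (B(N) = N - 15 = -15 + N)
h(O, -29)/d + B(22)/((6*1242)) = -55/98 + (-15 + 22)/((6*1242)) = -55*1/98 + 7/7452 = -55/98 + 7*(1/7452) = -55/98 + 7/7452 = -204587/365148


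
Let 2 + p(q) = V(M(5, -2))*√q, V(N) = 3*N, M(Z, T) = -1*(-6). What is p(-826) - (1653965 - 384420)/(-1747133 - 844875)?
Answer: -3914471/2592008 + 18*I*√826 ≈ -1.5102 + 517.32*I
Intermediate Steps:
M(Z, T) = 6
p(q) = -2 + 18*√q (p(q) = -2 + (3*6)*√q = -2 + 18*√q)
p(-826) - (1653965 - 384420)/(-1747133 - 844875) = (-2 + 18*√(-826)) - (1653965 - 384420)/(-1747133 - 844875) = (-2 + 18*(I*√826)) - 1269545/(-2592008) = (-2 + 18*I*√826) - 1269545*(-1)/2592008 = (-2 + 18*I*√826) - 1*(-1269545/2592008) = (-2 + 18*I*√826) + 1269545/2592008 = -3914471/2592008 + 18*I*√826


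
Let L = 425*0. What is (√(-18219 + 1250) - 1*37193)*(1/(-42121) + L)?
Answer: 37193/42121 - I*√16969/42121 ≈ 0.883 - 0.0030926*I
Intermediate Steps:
L = 0
(√(-18219 + 1250) - 1*37193)*(1/(-42121) + L) = (√(-18219 + 1250) - 1*37193)*(1/(-42121) + 0) = (√(-16969) - 37193)*(-1/42121 + 0) = (I*√16969 - 37193)*(-1/42121) = (-37193 + I*√16969)*(-1/42121) = 37193/42121 - I*√16969/42121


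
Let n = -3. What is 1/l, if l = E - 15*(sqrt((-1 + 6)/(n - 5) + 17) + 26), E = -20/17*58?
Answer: -211888/95390905 + 1734*sqrt(262)/95390905 ≈ -0.0019270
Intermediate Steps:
E = -1160/17 (E = -20*1/17*58 = -20/17*58 = -1160/17 ≈ -68.235)
l = -7790/17 - 15*sqrt(262)/4 (l = -1160/17 - 15*(sqrt((-1 + 6)/(-3 - 5) + 17) + 26) = -1160/17 - 15*(sqrt(5/(-8) + 17) + 26) = -1160/17 - 15*(sqrt(5*(-1/8) + 17) + 26) = -1160/17 - 15*(sqrt(-5/8 + 17) + 26) = -1160/17 - 15*(sqrt(131/8) + 26) = -1160/17 - 15*(sqrt(262)/4 + 26) = -1160/17 - 15*(26 + sqrt(262)/4) = -1160/17 - (390 + 15*sqrt(262)/4) = -1160/17 + (-390 - 15*sqrt(262)/4) = -7790/17 - 15*sqrt(262)/4 ≈ -518.93)
1/l = 1/(-7790/17 - 15*sqrt(262)/4)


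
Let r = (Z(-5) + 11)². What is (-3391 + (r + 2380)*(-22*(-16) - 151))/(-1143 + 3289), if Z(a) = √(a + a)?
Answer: 248650/1073 + 2211*I*√10/1073 ≈ 231.73 + 6.5161*I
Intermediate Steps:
Z(a) = √2*√a (Z(a) = √(2*a) = √2*√a)
r = (11 + I*√10)² (r = (√2*√(-5) + 11)² = (√2*(I*√5) + 11)² = (I*√10 + 11)² = (11 + I*√10)² ≈ 111.0 + 69.57*I)
(-3391 + (r + 2380)*(-22*(-16) - 151))/(-1143 + 3289) = (-3391 + ((11 + I*√10)² + 2380)*(-22*(-16) - 151))/(-1143 + 3289) = (-3391 + (2380 + (11 + I*√10)²)*(352 - 151))/2146 = (-3391 + (2380 + (11 + I*√10)²)*201)*(1/2146) = (-3391 + (478380 + 201*(11 + I*√10)²))*(1/2146) = (474989 + 201*(11 + I*√10)²)*(1/2146) = 474989/2146 + 201*(11 + I*√10)²/2146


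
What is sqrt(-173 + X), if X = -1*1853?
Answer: I*sqrt(2026) ≈ 45.011*I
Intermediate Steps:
X = -1853
sqrt(-173 + X) = sqrt(-173 - 1853) = sqrt(-2026) = I*sqrt(2026)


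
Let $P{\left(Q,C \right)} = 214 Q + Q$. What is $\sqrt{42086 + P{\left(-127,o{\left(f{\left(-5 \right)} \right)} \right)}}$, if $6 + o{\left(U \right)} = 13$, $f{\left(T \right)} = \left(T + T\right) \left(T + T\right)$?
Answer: $\sqrt{14781} \approx 121.58$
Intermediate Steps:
$f{\left(T \right)} = 4 T^{2}$ ($f{\left(T \right)} = 2 T 2 T = 4 T^{2}$)
$o{\left(U \right)} = 7$ ($o{\left(U \right)} = -6 + 13 = 7$)
$P{\left(Q,C \right)} = 215 Q$
$\sqrt{42086 + P{\left(-127,o{\left(f{\left(-5 \right)} \right)} \right)}} = \sqrt{42086 + 215 \left(-127\right)} = \sqrt{42086 - 27305} = \sqrt{14781}$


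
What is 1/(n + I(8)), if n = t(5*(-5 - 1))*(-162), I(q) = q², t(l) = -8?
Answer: 1/1360 ≈ 0.00073529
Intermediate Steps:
n = 1296 (n = -8*(-162) = 1296)
1/(n + I(8)) = 1/(1296 + 8²) = 1/(1296 + 64) = 1/1360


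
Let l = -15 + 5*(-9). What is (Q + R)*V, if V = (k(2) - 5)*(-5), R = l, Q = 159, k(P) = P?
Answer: 1485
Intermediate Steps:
l = -60 (l = -15 - 45 = -60)
R = -60
V = 15 (V = (2 - 5)*(-5) = -3*(-5) = 15)
(Q + R)*V = (159 - 60)*15 = 99*15 = 1485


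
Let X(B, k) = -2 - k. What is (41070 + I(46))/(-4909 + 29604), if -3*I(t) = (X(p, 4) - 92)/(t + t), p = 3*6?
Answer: 5667709/3407910 ≈ 1.6631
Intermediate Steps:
p = 18
I(t) = 49/(3*t) (I(t) = -((-2 - 1*4) - 92)/(3*(t + t)) = -((-2 - 4) - 92)/(3*(2*t)) = -(-6 - 92)*1/(2*t)/3 = -(-98)*1/(2*t)/3 = -(-49)/(3*t) = 49/(3*t))
(41070 + I(46))/(-4909 + 29604) = (41070 + (49/3)/46)/(-4909 + 29604) = (41070 + (49/3)*(1/46))/24695 = (41070 + 49/138)*(1/24695) = (5667709/138)*(1/24695) = 5667709/3407910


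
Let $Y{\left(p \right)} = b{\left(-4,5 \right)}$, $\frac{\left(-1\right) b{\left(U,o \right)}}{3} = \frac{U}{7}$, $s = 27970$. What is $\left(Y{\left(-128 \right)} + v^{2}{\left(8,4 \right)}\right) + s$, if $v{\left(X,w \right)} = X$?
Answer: $\frac{196250}{7} \approx 28036.0$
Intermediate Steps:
$b{\left(U,o \right)} = - \frac{3 U}{7}$ ($b{\left(U,o \right)} = - 3 \frac{U}{7} = - \frac{3 U}{7}$)
$Y{\left(p \right)} = \frac{12}{7}$ ($Y{\left(p \right)} = \left(- \frac{3}{7}\right) \left(-4\right) = \frac{12}{7}$)
$\left(Y{\left(-128 \right)} + v^{2}{\left(8,4 \right)}\right) + s = \left(\frac{12}{7} + 8^{2}\right) + 27970 = \left(\frac{12}{7} + 64\right) + 27970 = \frac{460}{7} + 27970 = \frac{196250}{7}$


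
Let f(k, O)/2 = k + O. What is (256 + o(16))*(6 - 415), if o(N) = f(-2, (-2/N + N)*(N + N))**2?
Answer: -418979600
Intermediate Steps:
f(k, O) = 2*O + 2*k (f(k, O) = 2*(k + O) = 2*(O + k) = 2*O + 2*k)
o(N) = (-4 + 4*N*(N - 2/N))**2 (o(N) = (2*((-2/N + N)*(N + N)) + 2*(-2))**2 = (2*((N - 2/N)*(2*N)) - 4)**2 = (2*(2*N*(N - 2/N)) - 4)**2 = (4*N*(N - 2/N) - 4)**2 = (-4 + 4*N*(N - 2/N))**2)
(256 + o(16))*(6 - 415) = (256 + 16*(-3 + 16**2)**2)*(6 - 415) = (256 + 16*(-3 + 256)**2)*(-409) = (256 + 16*253**2)*(-409) = (256 + 16*64009)*(-409) = (256 + 1024144)*(-409) = 1024400*(-409) = -418979600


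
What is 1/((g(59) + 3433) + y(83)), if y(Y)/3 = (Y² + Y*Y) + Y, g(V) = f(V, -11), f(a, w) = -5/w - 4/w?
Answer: 11/495185 ≈ 2.2214e-5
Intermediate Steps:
f(a, w) = -9/w
g(V) = 9/11 (g(V) = -9/(-11) = -9*(-1/11) = 9/11)
y(Y) = 3*Y + 6*Y² (y(Y) = 3*((Y² + Y*Y) + Y) = 3*((Y² + Y²) + Y) = 3*(2*Y² + Y) = 3*(Y + 2*Y²) = 3*Y + 6*Y²)
1/((g(59) + 3433) + y(83)) = 1/((9/11 + 3433) + 3*83*(1 + 2*83)) = 1/(37772/11 + 3*83*(1 + 166)) = 1/(37772/11 + 3*83*167) = 1/(37772/11 + 41583) = 1/(495185/11) = 11/495185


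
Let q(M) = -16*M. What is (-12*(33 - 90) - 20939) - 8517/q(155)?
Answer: -50223883/2480 ≈ -20252.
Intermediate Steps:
(-12*(33 - 90) - 20939) - 8517/q(155) = (-12*(33 - 90) - 20939) - 8517/((-16*155)) = (-12*(-57) - 20939) - 8517/(-2480) = (684 - 20939) - 8517*(-1/2480) = -20255 + 8517/2480 = -50223883/2480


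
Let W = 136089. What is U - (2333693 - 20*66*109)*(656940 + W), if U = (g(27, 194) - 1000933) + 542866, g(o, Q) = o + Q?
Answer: -1736585671423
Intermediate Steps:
g(o, Q) = Q + o
U = -457846 (U = ((194 + 27) - 1000933) + 542866 = (221 - 1000933) + 542866 = -1000712 + 542866 = -457846)
U - (2333693 - 20*66*109)*(656940 + W) = -457846 - (2333693 - 20*66*109)*(656940 + 136089) = -457846 - (2333693 - 1320*109)*793029 = -457846 - (2333693 - 143880)*793029 = -457846 - 2189813*793029 = -457846 - 1*1736585213577 = -457846 - 1736585213577 = -1736585671423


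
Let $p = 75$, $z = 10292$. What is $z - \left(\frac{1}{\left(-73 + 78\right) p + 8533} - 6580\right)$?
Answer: $\frac{150295775}{8908} \approx 16872.0$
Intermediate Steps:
$z - \left(\frac{1}{\left(-73 + 78\right) p + 8533} - 6580\right) = 10292 - \left(\frac{1}{\left(-73 + 78\right) 75 + 8533} - 6580\right) = 10292 - \left(\frac{1}{5 \cdot 75 + 8533} - 6580\right) = 10292 - \left(\frac{1}{375 + 8533} - 6580\right) = 10292 - \left(\frac{1}{8908} - 6580\right) = 10292 - - \frac{58614639}{8908} = 10292 + \frac{58614639}{8908} = \frac{150295775}{8908}$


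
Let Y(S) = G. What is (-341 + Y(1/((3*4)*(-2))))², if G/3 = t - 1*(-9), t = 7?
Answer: 85849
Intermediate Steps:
G = 48 (G = 3*(7 - 1*(-9)) = 3*(7 + 9) = 3*16 = 48)
Y(S) = 48
(-341 + Y(1/((3*4)*(-2))))² = (-341 + 48)² = (-293)² = 85849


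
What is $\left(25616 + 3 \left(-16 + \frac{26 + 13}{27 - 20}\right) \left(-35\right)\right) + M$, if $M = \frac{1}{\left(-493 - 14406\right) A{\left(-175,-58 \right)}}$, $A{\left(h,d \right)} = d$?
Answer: $\frac{23082096963}{864142} \approx 26711.0$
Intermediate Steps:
$M = \frac{1}{864142}$ ($M = \frac{1}{\left(-493 - 14406\right) \left(-58\right)} = \frac{1}{-14899} \left(- \frac{1}{58}\right) = \left(- \frac{1}{14899}\right) \left(- \frac{1}{58}\right) = \frac{1}{864142} \approx 1.1572 \cdot 10^{-6}$)
$\left(25616 + 3 \left(-16 + \frac{26 + 13}{27 - 20}\right) \left(-35\right)\right) + M = \left(25616 + 3 \left(-16 + \frac{26 + 13}{27 - 20}\right) \left(-35\right)\right) + \frac{1}{864142} = \left(25616 + 3 \left(-16 + \frac{39}{7}\right) \left(-35\right)\right) + \frac{1}{864142} = \left(25616 + 3 \left(\left(- \frac{73}{7}\right) \left(-35\right)\right)\right) + \frac{1}{864142} = \left(25616 + 3 \cdot 365\right) + \frac{1}{864142} = \left(25616 + 1095\right) + \frac{1}{864142} = 26711 + \frac{1}{864142} = \frac{23082096963}{864142}$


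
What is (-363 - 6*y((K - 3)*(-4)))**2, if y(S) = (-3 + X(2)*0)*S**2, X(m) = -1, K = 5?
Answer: 622521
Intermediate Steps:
y(S) = -3*S**2 (y(S) = (-3 - 1*0)*S**2 = (-3 + 0)*S**2 = -3*S**2)
(-363 - 6*y((K - 3)*(-4)))**2 = (-363 - (-18)*((5 - 3)*(-4))**2)**2 = (-363 - (-18)*(2*(-4))**2)**2 = (-363 - (-18)*(-8)**2)**2 = (-363 - (-18)*64)**2 = (-363 - 6*(-192))**2 = (-363 + 1152)**2 = 789**2 = 622521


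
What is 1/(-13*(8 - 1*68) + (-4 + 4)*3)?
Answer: 1/780 ≈ 0.0012821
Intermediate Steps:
1/(-13*(8 - 1*68) + (-4 + 4)*3) = 1/(-13*(8 - 68) + 0*3) = 1/(-13*(-60) + 0) = 1/(780 + 0) = 1/780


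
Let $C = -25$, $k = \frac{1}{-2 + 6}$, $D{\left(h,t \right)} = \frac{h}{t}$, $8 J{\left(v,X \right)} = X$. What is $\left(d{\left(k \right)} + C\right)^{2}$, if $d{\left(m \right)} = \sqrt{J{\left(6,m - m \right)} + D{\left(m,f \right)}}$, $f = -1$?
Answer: $\frac{\left(50 - i\right)^{2}}{4} \approx 624.75 - 25.0 i$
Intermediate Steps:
$J{\left(v,X \right)} = \frac{X}{8}$
$k = \frac{1}{4} \approx 0.25$
$d{\left(m \right)} = \sqrt{- m}$ ($d{\left(m \right)} = \sqrt{\frac{m - m}{8} + \frac{m}{-1}} = \sqrt{\frac{1}{8} \cdot 0 + m \left(-1\right)} = \sqrt{0 - m} = \sqrt{- m}$)
$\left(d{\left(k \right)} + C\right)^{2} = \left(\sqrt{\left(-1\right) \frac{1}{4}} - 25\right)^{2} = \left(\sqrt{- \frac{1}{4}} - 25\right)^{2} = \left(\frac{i}{2} - 25\right)^{2} = \left(-25 + \frac{i}{2}\right)^{2}$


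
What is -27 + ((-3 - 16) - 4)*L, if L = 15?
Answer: -372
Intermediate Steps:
-27 + ((-3 - 16) - 4)*L = -27 + ((-3 - 16) - 4)*15 = -27 + (-19 - 4)*15 = -27 - 23*15 = -27 - 345 = -372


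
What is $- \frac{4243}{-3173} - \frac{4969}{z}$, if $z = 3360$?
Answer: $- \frac{1510157}{10661280} \approx -0.14165$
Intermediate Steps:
$- \frac{4243}{-3173} - \frac{4969}{z} = - \frac{4243}{-3173} - \frac{4969}{3360} = \left(-4243\right) \left(- \frac{1}{3173}\right) - \frac{4969}{3360} = \frac{4243}{3173} - \frac{4969}{3360} = - \frac{1510157}{10661280}$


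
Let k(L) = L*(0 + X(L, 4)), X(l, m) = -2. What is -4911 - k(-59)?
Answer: -5029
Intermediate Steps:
k(L) = -2*L (k(L) = L*(0 - 2) = L*(-2) = -2*L)
-4911 - k(-59) = -4911 - (-2)*(-59) = -4911 - 1*118 = -4911 - 118 = -5029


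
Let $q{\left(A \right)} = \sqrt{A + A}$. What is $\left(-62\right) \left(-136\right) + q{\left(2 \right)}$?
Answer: $8434$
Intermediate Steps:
$q{\left(A \right)} = \sqrt{2} \sqrt{A}$ ($q{\left(A \right)} = \sqrt{2 A} = \sqrt{2} \sqrt{A}$)
$\left(-62\right) \left(-136\right) + q{\left(2 \right)} = \left(-62\right) \left(-136\right) + \sqrt{2} \sqrt{2} = 8432 + 2 = 8434$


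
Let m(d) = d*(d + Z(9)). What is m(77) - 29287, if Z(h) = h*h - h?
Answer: -17814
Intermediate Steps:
Z(h) = h² - h
m(d) = d*(72 + d) (m(d) = d*(d + 9*(-1 + 9)) = d*(d + 9*8) = d*(d + 72) = d*(72 + d))
m(77) - 29287 = 77*(72 + 77) - 29287 = 77*149 - 29287 = 11473 - 29287 = -17814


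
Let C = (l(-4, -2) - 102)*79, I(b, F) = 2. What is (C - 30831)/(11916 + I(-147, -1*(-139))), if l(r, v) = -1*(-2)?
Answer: -38731/11918 ≈ -3.2498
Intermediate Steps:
l(r, v) = 2
C = -7900 (C = (2 - 102)*79 = -100*79 = -7900)
(C - 30831)/(11916 + I(-147, -1*(-139))) = (-7900 - 30831)/(11916 + 2) = -38731/11918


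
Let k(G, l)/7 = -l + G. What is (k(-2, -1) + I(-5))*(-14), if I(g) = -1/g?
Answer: 476/5 ≈ 95.200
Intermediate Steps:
k(G, l) = -7*l + 7*G (k(G, l) = 7*(-l + G) = 7*(G - l) = -7*l + 7*G)
(k(-2, -1) + I(-5))*(-14) = ((-7*(-1) + 7*(-2)) - 1/(-5))*(-14) = ((7 - 14) - 1*(-1/5))*(-14) = (-7 + 1/5)*(-14) = -34/5*(-14) = 476/5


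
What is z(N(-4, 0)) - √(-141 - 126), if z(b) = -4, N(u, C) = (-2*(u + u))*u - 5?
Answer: -4 - I*√267 ≈ -4.0 - 16.34*I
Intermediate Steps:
N(u, C) = -5 - 4*u² (N(u, C) = (-4*u)*u - 5 = -4*u² - 5 = -5 - 4*u²)
z(N(-4, 0)) - √(-141 - 126) = -4 - √(-141 - 126) = -4 - √(-267) = -4 - I*√267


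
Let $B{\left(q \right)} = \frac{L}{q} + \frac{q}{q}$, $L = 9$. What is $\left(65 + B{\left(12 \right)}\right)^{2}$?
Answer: $\frac{71289}{16} \approx 4455.6$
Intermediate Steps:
$B{\left(q \right)} = 1 + \frac{9}{q}$ ($B{\left(q \right)} = \frac{9}{q} + \frac{q}{q} = \frac{9}{q} + 1 = 1 + \frac{9}{q}$)
$\left(65 + B{\left(12 \right)}\right)^{2} = \left(65 + \frac{9 + 12}{12}\right)^{2} = \left(65 + \frac{1}{12} \cdot 21\right)^{2} = \left(65 + \frac{7}{4}\right)^{2} = \left(\frac{267}{4}\right)^{2} = \frac{71289}{16}$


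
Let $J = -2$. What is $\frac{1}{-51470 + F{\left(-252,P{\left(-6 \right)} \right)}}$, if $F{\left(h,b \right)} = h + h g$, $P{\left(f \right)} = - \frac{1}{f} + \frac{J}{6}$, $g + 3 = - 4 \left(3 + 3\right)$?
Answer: $- \frac{1}{44918} \approx -2.2263 \cdot 10^{-5}$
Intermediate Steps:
$g = -27$ ($g = -3 - 4 \left(3 + 3\right) = -3 - 24 = -27$)
$P{\left(f \right)} = - \frac{1}{3} - \frac{1}{f}$ ($P{\left(f \right)} = - \frac{1}{f} - \frac{2}{6} = - \frac{1}{f} - \frac{1}{3} = - \frac{1}{3} - \frac{1}{f}$)
$F{\left(h,b \right)} = - 26 h$ ($F{\left(h,b \right)} = h + h \left(-27\right) = h - 27 h = - 26 h$)
$\frac{1}{-51470 + F{\left(-252,P{\left(-6 \right)} \right)}} = \frac{1}{-51470 - -6552} = \frac{1}{-51470 + 6552} = \frac{1}{-44918} = - \frac{1}{44918}$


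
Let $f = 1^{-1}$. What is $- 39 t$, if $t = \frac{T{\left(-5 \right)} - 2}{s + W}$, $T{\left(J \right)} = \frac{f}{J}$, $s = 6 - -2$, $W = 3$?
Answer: $\frac{39}{5} \approx 7.8$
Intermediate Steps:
$s = 8$ ($s = 6 + 2 = 8$)
$f = 1$
$T{\left(J \right)} = \frac{1}{J}$ ($T{\left(J \right)} = 1 \frac{1}{J} = \frac{1}{J}$)
$t = - \frac{1}{5}$ ($t = \frac{\frac{1}{-5} - 2}{8 + 3} = \frac{- \frac{1}{5} - 2}{11} = \left(- \frac{11}{5}\right) \frac{1}{11} = - \frac{1}{5} \approx -0.2$)
$- 39 t = \left(-39\right) \left(- \frac{1}{5}\right) = \frac{39}{5}$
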